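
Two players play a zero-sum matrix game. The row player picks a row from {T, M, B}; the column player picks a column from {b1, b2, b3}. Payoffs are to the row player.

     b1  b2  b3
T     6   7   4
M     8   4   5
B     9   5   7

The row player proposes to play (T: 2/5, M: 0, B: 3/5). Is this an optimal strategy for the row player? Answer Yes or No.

Yes

Against b1 this mix gives (2/5)·6 + (3/5)·9 = 39/5.
Against b2 this mix gives (2/5)·7 + (3/5)·5 = 29/5.
Against b3 this mix gives (2/5)·4 + (3/5)·7 = 29/5.
All of the column player's active replies (b2, b3) yield 29/5, and no column does worse for the row player. The mix makes the column player indifferent and guarantees 29/5, so it is optimal.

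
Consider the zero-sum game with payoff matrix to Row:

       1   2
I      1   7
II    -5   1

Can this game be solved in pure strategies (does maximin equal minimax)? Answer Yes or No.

Yes

Row minima: I → 1, II → -5; maximin = 1.
Column maxima: 1 → 1, 2 → 7; minimax = 1.
maximin = minimax = 1, so a saddle point exists.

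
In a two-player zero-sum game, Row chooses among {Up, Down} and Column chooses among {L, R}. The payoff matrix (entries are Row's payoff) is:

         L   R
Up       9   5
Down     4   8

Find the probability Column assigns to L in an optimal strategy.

3/8

Row minima: Up → 5, Down → 4; maximin = 5.
Column maxima: L → 9, R → 8; minimax = 8.
5 ≠ 8, so there is no saddle point; optimal play is mixed.
Let Row play Up with probability p. Expected payoff against L: 9p + 4(1−p) = 5p + 4; against R: 5p + 8(1−p) = −3p + 8.
Setting these equal: 5p + 4 = −3p + 8 ⇒ 8p = 4 ⇒ p = 1/2, and the value is (5)·(1/2) + 4 = 13/2.
For Column: with q = P(L), equating Up's and Down's payoffs gives 4q + 5 = −4q + 8 ⇒ q = 3/8.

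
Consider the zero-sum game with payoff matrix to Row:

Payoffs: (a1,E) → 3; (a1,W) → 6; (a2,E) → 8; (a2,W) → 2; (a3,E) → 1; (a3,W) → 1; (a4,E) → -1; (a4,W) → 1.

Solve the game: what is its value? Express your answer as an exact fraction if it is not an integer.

14/3

Row minima: a1 → 3, a2 → 2, a3 → 1, a4 → -1; maximin = 3.
Column maxima: E → 8, W → 6; minimax = 6.
3 ≠ 6, so there is no saddle point; optimal play is mixed.
a3 is strictly dominated by a1, so Row never plays it.
a4 is strictly dominated by a1, so Row never plays it.
On the remaining 2×2 (a1, a2 vs E, W):
Let Row play a1 with probability p. Expected payoff against E: 3p + 8(1−p) = −5p + 8; against W: 6p + 2(1−p) = 4p + 2.
Setting these equal: −5p + 8 = 4p + 2 ⇒ −9p = -6 ⇒ p = 2/3, and the value is (-5)·(2/3) + 8 = 14/3.
For Column: with q = P(E), equating a1's and a2's payoffs gives −3q + 6 = 6q + 2 ⇒ q = 4/9.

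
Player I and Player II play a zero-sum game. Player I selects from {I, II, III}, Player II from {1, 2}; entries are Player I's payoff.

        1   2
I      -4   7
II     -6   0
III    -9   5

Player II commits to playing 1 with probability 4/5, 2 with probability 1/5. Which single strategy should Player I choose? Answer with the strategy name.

Expected payoff of I: (4/5)·(-4) + (1/5)·7 = -9/5.
Expected payoff of II: (4/5)·(-6) + (1/5)·0 = -24/5.
Expected payoff of III: (4/5)·(-9) + (1/5)·5 = -31/5.
The largest is -9/5, so Player I's best response is I.

I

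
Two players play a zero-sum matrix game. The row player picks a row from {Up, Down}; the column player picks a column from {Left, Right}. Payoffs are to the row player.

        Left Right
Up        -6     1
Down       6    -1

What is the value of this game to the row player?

Row minima: Up → -6, Down → -1; maximin = -1.
Column maxima: Left → 6, Right → 1; minimax = 1.
-1 ≠ 1, so there is no saddle point; optimal play is mixed.
Let the row player play Up with probability p. Expected payoff against Left: (-6)p + 6(1−p) = −12p + 6; against Right: 1p + (-1)(1−p) = 2p − 1.
Setting these equal: −12p + 6 = 2p − 1 ⇒ −14p = -7 ⇒ p = 1/2, and the value is (-12)·(1/2) + 6 = 0.
For the column player: with q = P(Left), equating Up's and Down's payoffs gives −7q + 1 = 7q − 1 ⇒ q = 1/7.

0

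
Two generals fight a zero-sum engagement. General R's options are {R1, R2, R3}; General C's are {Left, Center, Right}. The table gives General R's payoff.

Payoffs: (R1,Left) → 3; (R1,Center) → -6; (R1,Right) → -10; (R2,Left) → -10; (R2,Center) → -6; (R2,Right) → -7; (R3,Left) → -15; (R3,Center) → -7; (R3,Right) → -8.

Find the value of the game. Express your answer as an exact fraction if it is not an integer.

Row minima: R1 → -10, R2 → -10, R3 → -15; maximin = -10.
Column maxima: Left → 3, Center → -6, Right → -7; minimax = -7.
-10 ≠ -7, so there is no saddle point; optimal play is mixed.
R3 is strictly dominated by R2, so General R never plays it.
Center is strictly dominated by Right (it gives General R strictly more in every row), so General C never plays it.
On the remaining 2×2 (R1, R2 vs Left, Right):
Let General R play R1 with probability p. Expected payoff against Left: 3p + (-10)(1−p) = 13p − 10; against Right: (-10)p + (-7)(1−p) = −3p − 7.
Setting these equal: 13p − 10 = −3p − 7 ⇒ 16p = 3 ⇒ p = 3/16, and the value is (13)·(3/16) − 10 = -121/16.
For General C: with q = P(Left), equating R1's and R2's payoffs gives 13q − 10 = −3q − 7 ⇒ q = 3/16.

-121/16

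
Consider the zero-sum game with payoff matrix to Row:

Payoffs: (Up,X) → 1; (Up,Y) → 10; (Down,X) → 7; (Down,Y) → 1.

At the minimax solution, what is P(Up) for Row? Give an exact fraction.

2/5

Row minima: Up → 1, Down → 1; maximin = 1.
Column maxima: X → 7, Y → 10; minimax = 7.
1 ≠ 7, so there is no saddle point; optimal play is mixed.
Let Row play Up with probability p. Expected payoff against X: 1p + 7(1−p) = −6p + 7; against Y: 10p + 1(1−p) = 9p + 1.
Setting these equal: −6p + 7 = 9p + 1 ⇒ −15p = -6 ⇒ p = 2/5, and the value is (-6)·(2/5) + 7 = 23/5.
For Column: with q = P(X), equating Up's and Down's payoffs gives −9q + 10 = 6q + 1 ⇒ q = 3/5.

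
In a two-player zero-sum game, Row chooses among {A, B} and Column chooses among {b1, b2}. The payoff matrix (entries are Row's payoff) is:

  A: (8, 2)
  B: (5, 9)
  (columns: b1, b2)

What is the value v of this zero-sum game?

31/5

Row minima: A → 2, B → 5; maximin = 5.
Column maxima: b1 → 8, b2 → 9; minimax = 8.
5 ≠ 8, so there is no saddle point; optimal play is mixed.
Let Row play A with probability p. Expected payoff against b1: 8p + 5(1−p) = 3p + 5; against b2: 2p + 9(1−p) = −7p + 9.
Setting these equal: 3p + 5 = −7p + 9 ⇒ 10p = 4 ⇒ p = 2/5, and the value is (3)·(2/5) + 5 = 31/5.
For Column: with q = P(b1), equating A's and B's payoffs gives 6q + 2 = −4q + 9 ⇒ q = 7/10.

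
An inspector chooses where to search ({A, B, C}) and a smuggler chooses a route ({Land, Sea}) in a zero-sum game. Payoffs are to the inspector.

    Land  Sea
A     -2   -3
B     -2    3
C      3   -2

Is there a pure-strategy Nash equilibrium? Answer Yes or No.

Row minima: A → -3, B → -2, C → -2; maximin = -2.
Column maxima: Land → 3, Sea → 3; minimax = 3.
-2 ≠ 3, so no pure-strategy equilibrium exists.

No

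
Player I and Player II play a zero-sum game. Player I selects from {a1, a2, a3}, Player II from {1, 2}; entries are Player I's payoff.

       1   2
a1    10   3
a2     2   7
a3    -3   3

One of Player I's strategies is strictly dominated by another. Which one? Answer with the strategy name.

a3

a2 gives a strictly higher payoff than a3 against every column: 2 > -3, 7 > 3.
So a3 is strictly dominated and Player I never plays it.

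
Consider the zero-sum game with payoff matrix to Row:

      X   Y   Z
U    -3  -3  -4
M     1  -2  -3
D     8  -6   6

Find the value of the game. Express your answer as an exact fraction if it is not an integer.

Row minima: U → -4, M → -3, D → -6; maximin = -3.
Column maxima: X → 8, Y → -2, Z → 6; minimax = -2.
-3 ≠ -2, so there is no saddle point; optimal play is mixed.
U is strictly dominated by M, so Row never plays it.
With U eliminated, X is strictly dominated by Y (it gives Row strictly more in every remaining row), so Column never plays it.
On the remaining 2×2 (M, D vs Y, Z):
Let Row play M with probability p. Expected payoff against Y: (-2)p + (-6)(1−p) = 4p − 6; against Z: (-3)p + 6(1−p) = −9p + 6.
Setting these equal: 4p − 6 = −9p + 6 ⇒ 13p = 12 ⇒ p = 12/13, and the value is (4)·(12/13) − 6 = -30/13.
For Column: with q = P(Y), equating M's and D's payoffs gives q − 3 = −12q + 6 ⇒ q = 9/13.

-30/13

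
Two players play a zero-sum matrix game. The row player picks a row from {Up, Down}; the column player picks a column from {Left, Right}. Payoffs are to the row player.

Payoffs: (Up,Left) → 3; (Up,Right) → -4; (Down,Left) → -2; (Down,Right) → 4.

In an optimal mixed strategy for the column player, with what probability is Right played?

Row minima: Up → -4, Down → -2; maximin = -2.
Column maxima: Left → 3, Right → 4; minimax = 3.
-2 ≠ 3, so there is no saddle point; optimal play is mixed.
Let the row player play Up with probability p. Expected payoff against Left: 3p + (-2)(1−p) = 5p − 2; against Right: (-4)p + 4(1−p) = −8p + 4.
Setting these equal: 5p − 2 = −8p + 4 ⇒ 13p = 6 ⇒ p = 6/13, and the value is (5)·(6/13) − 2 = 4/13.
For the column player: with q = P(Left), equating Up's and Down's payoffs gives 7q − 4 = −6q + 4 ⇒ q = 8/13.

5/13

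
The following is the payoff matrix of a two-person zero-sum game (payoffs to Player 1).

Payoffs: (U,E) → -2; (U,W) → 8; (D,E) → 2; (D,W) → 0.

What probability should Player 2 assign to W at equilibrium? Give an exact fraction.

1/3

Row minima: U → -2, D → 0; maximin = 0.
Column maxima: E → 2, W → 8; minimax = 2.
0 ≠ 2, so there is no saddle point; optimal play is mixed.
Let Player 1 play U with probability p. Expected payoff against E: (-2)p + 2(1−p) = −4p + 2; against W: 8p + 0(1−p) = 8p.
Setting these equal: −4p + 2 = 8p ⇒ −12p = -2 ⇒ p = 1/6, and the value is (-4)·(1/6) + 2 = 4/3.
For Player 2: with q = P(E), equating U's and D's payoffs gives −10q + 8 = 2q ⇒ q = 2/3.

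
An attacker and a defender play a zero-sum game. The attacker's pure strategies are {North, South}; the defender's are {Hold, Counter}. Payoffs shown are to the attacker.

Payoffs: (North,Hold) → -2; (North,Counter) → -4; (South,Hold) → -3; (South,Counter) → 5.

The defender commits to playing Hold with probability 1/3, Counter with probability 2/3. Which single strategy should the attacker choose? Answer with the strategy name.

Expected payoff of North: (1/3)·(-2) + (2/3)·(-4) = -10/3.
Expected payoff of South: (1/3)·(-3) + (2/3)·5 = 7/3.
The largest is 7/3, so the attacker's best response is South.

South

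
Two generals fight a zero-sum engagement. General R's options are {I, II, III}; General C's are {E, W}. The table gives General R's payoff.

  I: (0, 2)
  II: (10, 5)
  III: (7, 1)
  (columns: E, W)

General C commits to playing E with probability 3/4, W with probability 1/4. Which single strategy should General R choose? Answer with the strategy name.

Expected payoff of I: (3/4)·0 + (1/4)·2 = 1/2.
Expected payoff of II: (3/4)·10 + (1/4)·5 = 35/4.
Expected payoff of III: (3/4)·7 + (1/4)·1 = 11/2.
The largest is 35/4, so General R's best response is II.

II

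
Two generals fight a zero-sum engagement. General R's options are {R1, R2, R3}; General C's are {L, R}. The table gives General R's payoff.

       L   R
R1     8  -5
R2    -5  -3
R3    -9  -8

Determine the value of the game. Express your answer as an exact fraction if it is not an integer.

Row minima: R1 → -5, R2 → -5, R3 → -9; maximin = -5.
Column maxima: L → 8, R → -3; minimax = -3.
-5 ≠ -3, so there is no saddle point; optimal play is mixed.
R3 is strictly dominated by R1, so General R never plays it.
On the remaining 2×2 (R1, R2 vs L, R):
Let General R play R1 with probability p. Expected payoff against L: 8p + (-5)(1−p) = 13p − 5; against R: (-5)p + (-3)(1−p) = −2p − 3.
Setting these equal: 13p − 5 = −2p − 3 ⇒ 15p = 2 ⇒ p = 2/15, and the value is (13)·(2/15) − 5 = -49/15.
For General C: with q = P(L), equating R1's and R2's payoffs gives 13q − 5 = −2q − 3 ⇒ q = 2/15.

-49/15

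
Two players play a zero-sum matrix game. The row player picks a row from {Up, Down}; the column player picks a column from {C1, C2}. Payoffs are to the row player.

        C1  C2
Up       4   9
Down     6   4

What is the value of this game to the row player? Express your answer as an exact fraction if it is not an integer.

Row minima: Up → 4, Down → 4; maximin = 4.
Column maxima: C1 → 6, C2 → 9; minimax = 6.
4 ≠ 6, so there is no saddle point; optimal play is mixed.
Let the row player play Up with probability p. Expected payoff against C1: 4p + 6(1−p) = −2p + 6; against C2: 9p + 4(1−p) = 5p + 4.
Setting these equal: −2p + 6 = 5p + 4 ⇒ −7p = -2 ⇒ p = 2/7, and the value is (-2)·(2/7) + 6 = 38/7.
For the column player: with q = P(C1), equating Up's and Down's payoffs gives −5q + 9 = 2q + 4 ⇒ q = 5/7.

38/7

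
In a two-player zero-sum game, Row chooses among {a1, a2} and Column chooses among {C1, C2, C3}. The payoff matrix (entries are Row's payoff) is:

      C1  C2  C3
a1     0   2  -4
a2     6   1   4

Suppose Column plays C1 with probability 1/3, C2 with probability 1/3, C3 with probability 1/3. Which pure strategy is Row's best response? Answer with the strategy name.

Expected payoff of a1: (1/3)·0 + (1/3)·2 + (1/3)·(-4) = -2/3.
Expected payoff of a2: (1/3)·6 + (1/3)·1 + (1/3)·4 = 11/3.
The largest is 11/3, so Row's best response is a2.

a2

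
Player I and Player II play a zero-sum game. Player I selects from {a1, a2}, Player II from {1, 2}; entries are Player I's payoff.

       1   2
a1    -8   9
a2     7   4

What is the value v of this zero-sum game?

19/4

Row minima: a1 → -8, a2 → 4; maximin = 4.
Column maxima: 1 → 7, 2 → 9; minimax = 7.
4 ≠ 7, so there is no saddle point; optimal play is mixed.
Let Player I play a1 with probability p. Expected payoff against 1: (-8)p + 7(1−p) = −15p + 7; against 2: 9p + 4(1−p) = 5p + 4.
Setting these equal: −15p + 7 = 5p + 4 ⇒ −20p = -3 ⇒ p = 3/20, and the value is (-15)·(3/20) + 7 = 19/4.
For Player II: with q = P(1), equating a1's and a2's payoffs gives −17q + 9 = 3q + 4 ⇒ q = 1/4.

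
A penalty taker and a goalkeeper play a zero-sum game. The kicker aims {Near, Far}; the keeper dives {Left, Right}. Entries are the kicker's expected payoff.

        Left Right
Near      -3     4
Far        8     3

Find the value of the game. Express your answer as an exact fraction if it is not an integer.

41/12

Row minima: Near → -3, Far → 3; maximin = 3.
Column maxima: Left → 8, Right → 4; minimax = 4.
3 ≠ 4, so there is no saddle point; optimal play is mixed.
Let the kicker play Near with probability p. Expected payoff against Left: (-3)p + 8(1−p) = −11p + 8; against Right: 4p + 3(1−p) = p + 3.
Setting these equal: −11p + 8 = p + 3 ⇒ −12p = -5 ⇒ p = 5/12, and the value is (-11)·(5/12) + 8 = 41/12.
For the keeper: with q = P(Left), equating Near's and Far's payoffs gives −7q + 4 = 5q + 3 ⇒ q = 1/12.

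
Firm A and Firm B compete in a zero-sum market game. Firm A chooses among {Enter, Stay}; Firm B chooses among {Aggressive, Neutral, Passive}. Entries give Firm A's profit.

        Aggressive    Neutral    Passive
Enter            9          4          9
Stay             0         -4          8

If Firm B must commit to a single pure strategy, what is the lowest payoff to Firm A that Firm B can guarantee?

4

Column maxima: Aggressive → 9, Neutral → 4, Passive → 9.
The smallest of these is 4.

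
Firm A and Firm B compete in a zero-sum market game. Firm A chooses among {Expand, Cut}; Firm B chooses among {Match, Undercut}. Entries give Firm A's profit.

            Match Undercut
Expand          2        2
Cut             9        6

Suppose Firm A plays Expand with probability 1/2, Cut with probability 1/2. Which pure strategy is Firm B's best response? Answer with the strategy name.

Undercut

If Firm B plays Match, Firm A's expected payoff is (1/2)·2 + (1/2)·9 = 11/2.
If Firm B plays Undercut, Firm A's expected payoff is (1/2)·2 + (1/2)·6 = 4.
Firm B minimizes Firm A's payoff; the smallest is 4, so the best response is Undercut.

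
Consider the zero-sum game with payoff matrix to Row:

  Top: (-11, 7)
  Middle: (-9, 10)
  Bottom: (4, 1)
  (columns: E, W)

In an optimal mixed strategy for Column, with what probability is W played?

Row minima: Top → -11, Middle → -9, Bottom → 1; maximin = 1.
Column maxima: E → 4, W → 10; minimax = 4.
1 ≠ 4, so there is no saddle point; optimal play is mixed.
Top is strictly dominated by Middle, so Row never plays it.
On the remaining 2×2 (Middle, Bottom vs E, W):
Let Row play Middle with probability p. Expected payoff against E: (-9)p + 4(1−p) = −13p + 4; against W: 10p + 1(1−p) = 9p + 1.
Setting these equal: −13p + 4 = 9p + 1 ⇒ −22p = -3 ⇒ p = 3/22, and the value is (-13)·(3/22) + 4 = 49/22.
For Column: with q = P(E), equating Middle's and Bottom's payoffs gives −19q + 10 = 3q + 1 ⇒ q = 9/22.

13/22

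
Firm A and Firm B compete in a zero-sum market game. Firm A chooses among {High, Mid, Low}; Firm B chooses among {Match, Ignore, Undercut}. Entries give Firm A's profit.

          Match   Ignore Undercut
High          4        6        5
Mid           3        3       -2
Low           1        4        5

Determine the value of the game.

Row minima: High → 4, Mid → -2, Low → 1; maximin = 4.
Column maxima: Match → 4, Ignore → 6, Undercut → 5; minimax = 4.
Since maximin = minimax = 4, there is a saddle point and the value is 4.

4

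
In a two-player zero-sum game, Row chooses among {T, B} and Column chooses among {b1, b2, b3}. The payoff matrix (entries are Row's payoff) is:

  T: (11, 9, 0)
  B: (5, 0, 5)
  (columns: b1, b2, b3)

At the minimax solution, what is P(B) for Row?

Row minima: T → 0, B → 0; maximin = 0.
Column maxima: b1 → 11, b2 → 9, b3 → 5; minimax = 5.
0 ≠ 5, so there is no saddle point; optimal play is mixed.
b1 is strictly dominated by b2 (it gives Row strictly more in every row), so Column never plays it.
On the remaining 2×2 (T, B vs b2, b3):
Let Row play T with probability p. Expected payoff against b2: 9p + 0(1−p) = 9p; against b3: 0p + 5(1−p) = −5p + 5.
Setting these equal: 9p = −5p + 5 ⇒ 14p = 5 ⇒ p = 5/14, and the value is (9)·(5/14) = 45/14.
For Column: with q = P(b2), equating T's and B's payoffs gives 9q = −5q + 5 ⇒ q = 5/14.

9/14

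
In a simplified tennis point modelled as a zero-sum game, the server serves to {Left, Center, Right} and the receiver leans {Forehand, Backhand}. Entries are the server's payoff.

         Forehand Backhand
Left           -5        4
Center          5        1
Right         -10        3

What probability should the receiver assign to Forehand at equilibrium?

Row minima: Left → -5, Center → 1, Right → -10; maximin = 1.
Column maxima: Forehand → 5, Backhand → 4; minimax = 4.
1 ≠ 4, so there is no saddle point; optimal play is mixed.
Right is strictly dominated by Left, so the server never plays it.
On the remaining 2×2 (Left, Center vs Forehand, Backhand):
Let the server play Left with probability p. Expected payoff against Forehand: (-5)p + 5(1−p) = −10p + 5; against Backhand: 4p + 1(1−p) = 3p + 1.
Setting these equal: −10p + 5 = 3p + 1 ⇒ −13p = -4 ⇒ p = 4/13, and the value is (-10)·(4/13) + 5 = 25/13.
For the receiver: with q = P(Forehand), equating Left's and Center's payoffs gives −9q + 4 = 4q + 1 ⇒ q = 3/13.

3/13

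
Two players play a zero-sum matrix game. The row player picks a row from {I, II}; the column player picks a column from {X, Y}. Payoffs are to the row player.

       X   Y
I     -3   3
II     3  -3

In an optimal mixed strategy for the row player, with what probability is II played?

1/2

Row minima: I → -3, II → -3; maximin = -3.
Column maxima: X → 3, Y → 3; minimax = 3.
-3 ≠ 3, so there is no saddle point; optimal play is mixed.
Let the row player play I with probability p. Expected payoff against X: (-3)p + 3(1−p) = −6p + 3; against Y: 3p + (-3)(1−p) = 6p − 3.
Setting these equal: −6p + 3 = 6p − 3 ⇒ −12p = -6 ⇒ p = 1/2, and the value is (-6)·(1/2) + 3 = 0.
For the column player: with q = P(X), equating I's and II's payoffs gives −6q + 3 = 6q − 3 ⇒ q = 1/2.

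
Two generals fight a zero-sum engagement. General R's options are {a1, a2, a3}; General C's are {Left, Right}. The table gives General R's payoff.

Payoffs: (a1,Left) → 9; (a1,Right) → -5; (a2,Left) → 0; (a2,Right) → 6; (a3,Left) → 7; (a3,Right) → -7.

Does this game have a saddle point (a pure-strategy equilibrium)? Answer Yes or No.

Row minima: a1 → -5, a2 → 0, a3 → -7; maximin = 0.
Column maxima: Left → 9, Right → 6; minimax = 6.
0 ≠ 6, so no pure-strategy equilibrium exists.

No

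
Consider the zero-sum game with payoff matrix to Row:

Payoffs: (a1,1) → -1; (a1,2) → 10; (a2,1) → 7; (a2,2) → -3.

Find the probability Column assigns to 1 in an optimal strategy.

13/21

Row minima: a1 → -1, a2 → -3; maximin = -1.
Column maxima: 1 → 7, 2 → 10; minimax = 7.
-1 ≠ 7, so there is no saddle point; optimal play is mixed.
Let Row play a1 with probability p. Expected payoff against 1: (-1)p + 7(1−p) = −8p + 7; against 2: 10p + (-3)(1−p) = 13p − 3.
Setting these equal: −8p + 7 = 13p − 3 ⇒ −21p = -10 ⇒ p = 10/21, and the value is (-8)·(10/21) + 7 = 67/21.
For Column: with q = P(1), equating a1's and a2's payoffs gives −11q + 10 = 10q − 3 ⇒ q = 13/21.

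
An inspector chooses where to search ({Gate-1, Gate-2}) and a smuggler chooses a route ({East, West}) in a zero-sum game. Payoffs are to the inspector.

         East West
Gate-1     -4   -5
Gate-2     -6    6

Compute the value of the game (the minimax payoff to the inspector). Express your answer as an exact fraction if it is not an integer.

-54/13

Row minima: Gate-1 → -5, Gate-2 → -6; maximin = -5.
Column maxima: East → -4, West → 6; minimax = -4.
-5 ≠ -4, so there is no saddle point; optimal play is mixed.
Let the inspector play Gate-1 with probability p. Expected payoff against East: (-4)p + (-6)(1−p) = 2p − 6; against West: (-5)p + 6(1−p) = −11p + 6.
Setting these equal: 2p − 6 = −11p + 6 ⇒ 13p = 12 ⇒ p = 12/13, and the value is (2)·(12/13) − 6 = -54/13.
For the smuggler: with q = P(East), equating Gate-1's and Gate-2's payoffs gives q − 5 = −12q + 6 ⇒ q = 11/13.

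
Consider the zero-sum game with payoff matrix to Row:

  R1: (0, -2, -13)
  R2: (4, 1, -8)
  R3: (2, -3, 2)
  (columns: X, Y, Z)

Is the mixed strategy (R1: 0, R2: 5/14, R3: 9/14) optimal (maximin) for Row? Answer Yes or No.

Against X this mix gives (5/14)·4 + (9/14)·2 = 19/7.
Against Y this mix gives (5/14)·1 + (9/14)·(-3) = -11/7.
Against Z this mix gives (5/14)·(-8) + (9/14)·2 = -11/7.
All of Column's active replies (Y, Z) yield -11/7, and no column does worse for Row. The mix makes Column indifferent and guarantees -11/7, so it is optimal.

Yes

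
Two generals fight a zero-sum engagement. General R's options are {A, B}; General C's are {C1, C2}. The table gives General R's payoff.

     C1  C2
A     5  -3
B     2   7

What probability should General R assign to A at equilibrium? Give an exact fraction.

Row minima: A → -3, B → 2; maximin = 2.
Column maxima: C1 → 5, C2 → 7; minimax = 5.
2 ≠ 5, so there is no saddle point; optimal play is mixed.
Let General R play A with probability p. Expected payoff against C1: 5p + 2(1−p) = 3p + 2; against C2: (-3)p + 7(1−p) = −10p + 7.
Setting these equal: 3p + 2 = −10p + 7 ⇒ 13p = 5 ⇒ p = 5/13, and the value is (3)·(5/13) + 2 = 41/13.
For General C: with q = P(C1), equating A's and B's payoffs gives 8q − 3 = −5q + 7 ⇒ q = 10/13.

5/13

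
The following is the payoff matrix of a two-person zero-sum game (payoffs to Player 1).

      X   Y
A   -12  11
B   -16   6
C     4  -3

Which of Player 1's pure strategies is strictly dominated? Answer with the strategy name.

B

A gives a strictly higher payoff than B against every column: -12 > -16, 11 > 6.
So B is strictly dominated and Player 1 never plays it.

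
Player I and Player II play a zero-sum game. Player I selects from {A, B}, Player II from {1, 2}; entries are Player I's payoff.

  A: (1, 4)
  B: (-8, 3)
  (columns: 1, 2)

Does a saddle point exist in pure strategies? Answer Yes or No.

Row minima: A → 1, B → -8; maximin = 1.
Column maxima: 1 → 1, 2 → 4; minimax = 1.
maximin = minimax = 1, so a saddle point exists.

Yes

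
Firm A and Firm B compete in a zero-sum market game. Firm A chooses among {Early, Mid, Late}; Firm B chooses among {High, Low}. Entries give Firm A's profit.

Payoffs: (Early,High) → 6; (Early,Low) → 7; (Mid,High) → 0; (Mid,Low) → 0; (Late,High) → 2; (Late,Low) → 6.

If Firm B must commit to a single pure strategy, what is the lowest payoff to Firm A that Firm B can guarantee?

6

Column maxima: High → 6, Low → 7.
The smallest of these is 6.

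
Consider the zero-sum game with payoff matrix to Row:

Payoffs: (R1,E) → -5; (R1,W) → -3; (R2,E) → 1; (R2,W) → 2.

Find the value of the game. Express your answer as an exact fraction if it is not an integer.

Row minima: R1 → -5, R2 → 1; maximin = 1.
Column maxima: E → 1, W → 2; minimax = 1.
Since maximin = minimax = 1, there is a saddle point and the value is 1.

1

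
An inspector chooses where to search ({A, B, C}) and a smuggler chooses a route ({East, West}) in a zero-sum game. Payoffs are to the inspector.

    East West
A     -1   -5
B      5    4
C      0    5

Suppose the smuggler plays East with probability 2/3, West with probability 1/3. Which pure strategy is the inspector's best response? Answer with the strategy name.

Expected payoff of A: (2/3)·(-1) + (1/3)·(-5) = -7/3.
Expected payoff of B: (2/3)·5 + (1/3)·4 = 14/3.
Expected payoff of C: (2/3)·0 + (1/3)·5 = 5/3.
The largest is 14/3, so the inspector's best response is B.

B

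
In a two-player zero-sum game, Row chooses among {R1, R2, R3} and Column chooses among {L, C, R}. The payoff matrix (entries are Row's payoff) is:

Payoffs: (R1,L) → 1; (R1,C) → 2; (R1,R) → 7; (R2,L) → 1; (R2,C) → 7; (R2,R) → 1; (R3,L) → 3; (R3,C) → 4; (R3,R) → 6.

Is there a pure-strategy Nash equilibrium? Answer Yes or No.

Yes

Row minima: R1 → 1, R2 → 1, R3 → 3; maximin = 3.
Column maxima: L → 3, C → 7, R → 7; minimax = 3.
maximin = minimax = 3, so a saddle point exists.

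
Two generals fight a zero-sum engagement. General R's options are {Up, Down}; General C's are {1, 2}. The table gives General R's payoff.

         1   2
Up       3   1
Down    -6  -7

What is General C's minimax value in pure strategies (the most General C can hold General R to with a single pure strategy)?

Column maxima: 1 → 3, 2 → 1.
The smallest of these is 1.

1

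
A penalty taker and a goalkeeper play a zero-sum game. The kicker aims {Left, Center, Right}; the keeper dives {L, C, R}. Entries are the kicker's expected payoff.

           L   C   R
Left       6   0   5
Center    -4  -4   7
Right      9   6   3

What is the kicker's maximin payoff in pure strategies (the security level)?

Row minima: Left → 0, Center → -4, Right → 3.
The best of these is 3.

3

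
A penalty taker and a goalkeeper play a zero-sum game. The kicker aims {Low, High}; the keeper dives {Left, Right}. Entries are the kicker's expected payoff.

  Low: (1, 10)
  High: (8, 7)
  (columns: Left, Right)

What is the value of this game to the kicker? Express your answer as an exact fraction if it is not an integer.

Row minima: Low → 1, High → 7; maximin = 7.
Column maxima: Left → 8, Right → 10; minimax = 8.
7 ≠ 8, so there is no saddle point; optimal play is mixed.
Let the kicker play Low with probability p. Expected payoff against Left: 1p + 8(1−p) = −7p + 8; against Right: 10p + 7(1−p) = 3p + 7.
Setting these equal: −7p + 8 = 3p + 7 ⇒ −10p = -1 ⇒ p = 1/10, and the value is (-7)·(1/10) + 8 = 73/10.
For the keeper: with q = P(Left), equating Low's and High's payoffs gives −9q + 10 = q + 7 ⇒ q = 3/10.

73/10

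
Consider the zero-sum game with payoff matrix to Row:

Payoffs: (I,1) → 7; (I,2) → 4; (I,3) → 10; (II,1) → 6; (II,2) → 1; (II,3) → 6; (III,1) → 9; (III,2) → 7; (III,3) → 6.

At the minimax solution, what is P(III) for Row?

6/7

Row minima: I → 4, II → 1, III → 6; maximin = 6.
Column maxima: 1 → 9, 2 → 7, 3 → 10; minimax = 7.
6 ≠ 7, so there is no saddle point; optimal play is mixed.
II is strictly dominated by I, so Row never plays it.
1 is strictly dominated by 2 (it gives Row strictly more in every row), so Column never plays it.
On the remaining 2×2 (I, III vs 2, 3):
Let Row play I with probability p. Expected payoff against 2: 4p + 7(1−p) = −3p + 7; against 3: 10p + 6(1−p) = 4p + 6.
Setting these equal: −3p + 7 = 4p + 6 ⇒ −7p = -1 ⇒ p = 1/7, and the value is (-3)·(1/7) + 7 = 46/7.
For Column: with q = P(2), equating I's and III's payoffs gives −6q + 10 = q + 6 ⇒ q = 4/7.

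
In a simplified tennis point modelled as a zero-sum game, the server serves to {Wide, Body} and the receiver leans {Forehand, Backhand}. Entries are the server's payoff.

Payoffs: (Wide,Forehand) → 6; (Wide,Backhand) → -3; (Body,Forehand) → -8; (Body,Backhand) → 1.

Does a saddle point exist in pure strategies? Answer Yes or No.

Row minima: Wide → -3, Body → -8; maximin = -3.
Column maxima: Forehand → 6, Backhand → 1; minimax = 1.
-3 ≠ 1, so no pure-strategy equilibrium exists.

No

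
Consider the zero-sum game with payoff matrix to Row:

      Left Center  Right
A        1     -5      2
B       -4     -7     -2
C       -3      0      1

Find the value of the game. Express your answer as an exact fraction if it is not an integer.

-5/3

Row minima: A → -5, B → -7, C → -3; maximin = -3.
Column maxima: Left → 1, Center → 0, Right → 2; minimax = 0.
-3 ≠ 0, so there is no saddle point; optimal play is mixed.
B is strictly dominated by A, so Row never plays it.
Right is strictly dominated by Left (it gives Row strictly more in every row), so Column never plays it.
On the remaining 2×2 (A, C vs Left, Center):
Let Row play A with probability p. Expected payoff against Left: 1p + (-3)(1−p) = 4p − 3; against Center: (-5)p + 0(1−p) = −5p.
Setting these equal: 4p − 3 = −5p ⇒ 9p = 3 ⇒ p = 1/3, and the value is (4)·(1/3) − 3 = -5/3.
For Column: with q = P(Left), equating A's and C's payoffs gives 6q − 5 = −3q ⇒ q = 5/9.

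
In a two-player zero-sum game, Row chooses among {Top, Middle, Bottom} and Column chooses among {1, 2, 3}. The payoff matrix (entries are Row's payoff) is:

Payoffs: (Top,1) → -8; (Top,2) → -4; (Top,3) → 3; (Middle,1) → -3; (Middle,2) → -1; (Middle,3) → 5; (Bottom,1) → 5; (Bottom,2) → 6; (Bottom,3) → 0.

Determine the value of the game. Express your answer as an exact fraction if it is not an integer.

25/13

Row minima: Top → -8, Middle → -3, Bottom → 0; maximin = 0.
Column maxima: 1 → 5, 2 → 6, 3 → 5; minimax = 5.
0 ≠ 5, so there is no saddle point; optimal play is mixed.
Top is strictly dominated by Middle, so Row never plays it.
2 is strictly dominated by 1 (it gives Row strictly more in every row), so Column never plays it.
On the remaining 2×2 (Middle, Bottom vs 1, 3):
Let Row play Middle with probability p. Expected payoff against 1: (-3)p + 5(1−p) = −8p + 5; against 3: 5p + 0(1−p) = 5p.
Setting these equal: −8p + 5 = 5p ⇒ −13p = -5 ⇒ p = 5/13, and the value is (-8)·(5/13) + 5 = 25/13.
For Column: with q = P(1), equating Middle's and Bottom's payoffs gives −8q + 5 = 5q ⇒ q = 5/13.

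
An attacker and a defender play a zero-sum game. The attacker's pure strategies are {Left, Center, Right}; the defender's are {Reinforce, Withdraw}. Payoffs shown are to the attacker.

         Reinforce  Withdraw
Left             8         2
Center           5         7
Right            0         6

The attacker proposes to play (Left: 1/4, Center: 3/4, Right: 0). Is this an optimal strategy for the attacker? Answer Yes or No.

Against Reinforce this mix gives (1/4)·8 + (3/4)·5 = 23/4.
Against Withdraw this mix gives (1/4)·2 + (3/4)·7 = 23/4.
All of the defender's active replies (Reinforce, Withdraw) yield 23/4, and no column does worse for the attacker. The mix makes the defender indifferent and guarantees 23/4, so it is optimal.

Yes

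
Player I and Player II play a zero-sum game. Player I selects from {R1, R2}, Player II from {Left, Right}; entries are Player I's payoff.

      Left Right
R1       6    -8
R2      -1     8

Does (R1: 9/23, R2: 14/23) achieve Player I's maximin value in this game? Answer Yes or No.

Against Left this mix gives (9/23)·6 + (14/23)·(-1) = 40/23.
Against Right this mix gives (9/23)·(-8) + (14/23)·8 = 40/23.
All of Player II's active replies (Left, Right) yield 40/23, and no column does worse for Player I. The mix makes Player II indifferent and guarantees 40/23, so it is optimal.

Yes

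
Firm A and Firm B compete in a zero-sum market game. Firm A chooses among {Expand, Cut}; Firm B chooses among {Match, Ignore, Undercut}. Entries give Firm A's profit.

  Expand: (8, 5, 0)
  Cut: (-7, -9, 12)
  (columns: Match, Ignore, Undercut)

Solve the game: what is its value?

30/13

Row minima: Expand → 0, Cut → -9; maximin = 0.
Column maxima: Match → 8, Ignore → 5, Undercut → 12; minimax = 5.
0 ≠ 5, so there is no saddle point; optimal play is mixed.
Match is strictly dominated by Ignore (it gives Firm A strictly more in every row), so Firm B never plays it.
On the remaining 2×2 (Expand, Cut vs Ignore, Undercut):
Let Firm A play Expand with probability p. Expected payoff against Ignore: 5p + (-9)(1−p) = 14p − 9; against Undercut: 0p + 12(1−p) = −12p + 12.
Setting these equal: 14p − 9 = −12p + 12 ⇒ 26p = 21 ⇒ p = 21/26, and the value is (14)·(21/26) − 9 = 30/13.
For Firm B: with q = P(Ignore), equating Expand's and Cut's payoffs gives 5q = −21q + 12 ⇒ q = 6/13.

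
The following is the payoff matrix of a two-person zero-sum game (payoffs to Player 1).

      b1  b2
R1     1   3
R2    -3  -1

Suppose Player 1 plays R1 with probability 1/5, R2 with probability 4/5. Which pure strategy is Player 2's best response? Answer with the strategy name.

b1

If Player 2 plays b1, Player 1's expected payoff is (1/5)·1 + (4/5)·(-3) = -11/5.
If Player 2 plays b2, Player 1's expected payoff is (1/5)·3 + (4/5)·(-1) = -1/5.
Player 2 minimizes Player 1's payoff; the smallest is -11/5, so the best response is b1.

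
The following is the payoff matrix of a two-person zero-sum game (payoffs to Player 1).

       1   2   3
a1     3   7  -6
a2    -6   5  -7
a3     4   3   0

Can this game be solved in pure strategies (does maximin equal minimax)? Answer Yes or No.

Row minima: a1 → -6, a2 → -7, a3 → 0; maximin = 0.
Column maxima: 1 → 4, 2 → 7, 3 → 0; minimax = 0.
maximin = minimax = 0, so a saddle point exists.

Yes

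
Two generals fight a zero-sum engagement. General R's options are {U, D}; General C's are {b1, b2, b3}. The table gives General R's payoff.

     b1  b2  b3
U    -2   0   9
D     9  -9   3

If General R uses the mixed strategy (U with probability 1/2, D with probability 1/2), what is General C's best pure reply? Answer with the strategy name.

b2

If General C plays b1, General R's expected payoff is (1/2)·(-2) + (1/2)·9 = 7/2.
If General C plays b2, General R's expected payoff is (1/2)·0 + (1/2)·(-9) = -9/2.
If General C plays b3, General R's expected payoff is (1/2)·9 + (1/2)·3 = 6.
General C minimizes General R's payoff; the smallest is -9/2, so the best response is b2.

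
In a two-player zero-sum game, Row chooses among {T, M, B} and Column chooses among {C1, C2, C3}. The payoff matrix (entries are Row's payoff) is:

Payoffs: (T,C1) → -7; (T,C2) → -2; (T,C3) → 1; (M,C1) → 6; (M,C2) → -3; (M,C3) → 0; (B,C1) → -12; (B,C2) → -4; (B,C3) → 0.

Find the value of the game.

Row minima: T → -7, M → -3, B → -12; maximin = -3.
Column maxima: C1 → 6, C2 → -2, C3 → 1; minimax = -2.
-3 ≠ -2, so there is no saddle point; optimal play is mixed.
B is strictly dominated by T, so Row never plays it.
C3 is strictly dominated by C2 (it gives Row strictly more in every row), so Column never plays it.
On the remaining 2×2 (T, M vs C1, C2):
Let Row play T with probability p. Expected payoff against C1: (-7)p + 6(1−p) = −13p + 6; against C2: (-2)p + (-3)(1−p) = p − 3.
Setting these equal: −13p + 6 = p − 3 ⇒ −14p = -9 ⇒ p = 9/14, and the value is (-13)·(9/14) + 6 = -33/14.
For Column: with q = P(C1), equating T's and M's payoffs gives −5q − 2 = 9q − 3 ⇒ q = 1/14.

-33/14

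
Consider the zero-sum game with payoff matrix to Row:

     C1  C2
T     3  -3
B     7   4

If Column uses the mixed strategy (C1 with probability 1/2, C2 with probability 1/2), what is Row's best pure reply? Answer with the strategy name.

Expected payoff of T: (1/2)·3 + (1/2)·(-3) = 0.
Expected payoff of B: (1/2)·7 + (1/2)·4 = 11/2.
The largest is 11/2, so Row's best response is B.

B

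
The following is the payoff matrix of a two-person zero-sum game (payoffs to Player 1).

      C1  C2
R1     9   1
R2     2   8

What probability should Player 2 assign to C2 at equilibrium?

Row minima: R1 → 1, R2 → 2; maximin = 2.
Column maxima: C1 → 9, C2 → 8; minimax = 8.
2 ≠ 8, so there is no saddle point; optimal play is mixed.
Let Player 1 play R1 with probability p. Expected payoff against C1: 9p + 2(1−p) = 7p + 2; against C2: 1p + 8(1−p) = −7p + 8.
Setting these equal: 7p + 2 = −7p + 8 ⇒ 14p = 6 ⇒ p = 3/7, and the value is (7)·(3/7) + 2 = 5.
For Player 2: with q = P(C1), equating R1's and R2's payoffs gives 8q + 1 = −6q + 8 ⇒ q = 1/2.

1/2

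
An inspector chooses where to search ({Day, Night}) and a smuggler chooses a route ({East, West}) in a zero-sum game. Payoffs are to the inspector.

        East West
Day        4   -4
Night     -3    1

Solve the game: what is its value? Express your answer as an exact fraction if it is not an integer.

Row minima: Day → -4, Night → -3; maximin = -3.
Column maxima: East → 4, West → 1; minimax = 1.
-3 ≠ 1, so there is no saddle point; optimal play is mixed.
Let the inspector play Day with probability p. Expected payoff against East: 4p + (-3)(1−p) = 7p − 3; against West: (-4)p + 1(1−p) = −5p + 1.
Setting these equal: 7p − 3 = −5p + 1 ⇒ 12p = 4 ⇒ p = 1/3, and the value is (7)·(1/3) − 3 = -2/3.
For the smuggler: with q = P(East), equating Day's and Night's payoffs gives 8q − 4 = −4q + 1 ⇒ q = 5/12.

-2/3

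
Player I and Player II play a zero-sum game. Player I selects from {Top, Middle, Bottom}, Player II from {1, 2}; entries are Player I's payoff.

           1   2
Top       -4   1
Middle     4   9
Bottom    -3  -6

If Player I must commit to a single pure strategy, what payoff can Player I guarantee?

4

Row minima: Top → -4, Middle → 4, Bottom → -6.
The best of these is 4.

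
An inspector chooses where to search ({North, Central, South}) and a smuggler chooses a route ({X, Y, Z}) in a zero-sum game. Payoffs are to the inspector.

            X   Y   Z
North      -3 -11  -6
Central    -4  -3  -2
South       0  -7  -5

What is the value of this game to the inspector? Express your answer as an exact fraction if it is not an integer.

-7/2

Row minima: North → -11, Central → -4, South → -7; maximin = -4.
Column maxima: X → 0, Y → -3, Z → -2; minimax = -3.
-4 ≠ -3, so there is no saddle point; optimal play is mixed.
North is strictly dominated by South, so the inspector never plays it.
Z is strictly dominated by Y (it gives the inspector strictly more in every row), so the smuggler never plays it.
On the remaining 2×2 (Central, South vs X, Y):
Let the inspector play Central with probability p. Expected payoff against X: (-4)p + 0(1−p) = −4p; against Y: (-3)p + (-7)(1−p) = 4p − 7.
Setting these equal: −4p = 4p − 7 ⇒ −8p = -7 ⇒ p = 7/8, and the value is (-4)·(7/8) = -7/2.
For the smuggler: with q = P(X), equating Central's and South's payoffs gives −q − 3 = 7q − 7 ⇒ q = 1/2.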